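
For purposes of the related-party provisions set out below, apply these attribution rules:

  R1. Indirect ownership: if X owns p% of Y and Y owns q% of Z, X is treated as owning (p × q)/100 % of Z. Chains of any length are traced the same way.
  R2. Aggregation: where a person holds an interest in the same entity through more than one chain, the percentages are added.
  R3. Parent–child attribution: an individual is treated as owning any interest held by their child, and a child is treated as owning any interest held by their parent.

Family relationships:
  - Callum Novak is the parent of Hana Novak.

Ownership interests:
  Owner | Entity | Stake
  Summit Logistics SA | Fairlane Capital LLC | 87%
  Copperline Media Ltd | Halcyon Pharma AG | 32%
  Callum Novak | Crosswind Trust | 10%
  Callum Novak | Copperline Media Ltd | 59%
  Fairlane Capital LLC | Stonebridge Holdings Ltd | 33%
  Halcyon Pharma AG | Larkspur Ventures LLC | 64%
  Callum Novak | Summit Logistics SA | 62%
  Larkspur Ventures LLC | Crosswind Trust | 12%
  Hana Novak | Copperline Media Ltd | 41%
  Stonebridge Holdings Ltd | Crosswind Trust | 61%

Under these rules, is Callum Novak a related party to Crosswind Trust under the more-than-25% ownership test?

No

By parent–child attribution (R3), Callum Novak is treated as also owning Hana Novak's interest in Copperline Media Ltd, giving 59% + 41% = 100%.
Chain via Summit Logistics SA → Fairlane Capital LLC → Stonebridge Holdings Ltd (R1): 62% × 87% × 33% × 61% = 10.858122% of Crosswind Trust.
Chain via Copperline Media Ltd → Halcyon Pharma AG → Larkspur Ventures LLC (R1): 100% × 32% × 64% × 12% = 2.4576% of Crosswind Trust.
Direct interest in Crosswind Trust: 10%.
Aggregating (R2): 10.858122% + 2.4576% + 10% = 23.315722%.
23.315722% does not exceed the 25% threshold, so Callum is not a related party to Crosswind Trust.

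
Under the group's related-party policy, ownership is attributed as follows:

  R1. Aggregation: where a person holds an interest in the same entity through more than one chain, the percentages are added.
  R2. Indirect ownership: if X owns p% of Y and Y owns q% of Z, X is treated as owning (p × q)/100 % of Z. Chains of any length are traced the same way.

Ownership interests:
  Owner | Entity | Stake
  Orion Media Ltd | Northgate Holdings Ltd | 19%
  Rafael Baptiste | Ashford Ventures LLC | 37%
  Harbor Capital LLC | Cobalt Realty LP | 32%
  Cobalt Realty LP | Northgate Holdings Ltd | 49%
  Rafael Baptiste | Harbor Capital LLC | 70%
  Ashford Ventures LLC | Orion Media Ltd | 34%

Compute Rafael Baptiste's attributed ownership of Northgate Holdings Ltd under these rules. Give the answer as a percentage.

Chain via Harbor Capital LLC → Cobalt Realty LP (R2): 70% × 32% × 49% = 10.976% of Northgate Holdings Ltd.
Chain via Ashford Ventures LLC → Orion Media Ltd (R2): 37% × 34% × 19% = 2.3902% of Northgate Holdings Ltd.
Aggregating (R1): 10.976% + 2.3902% = 13.3662%.

13.3662%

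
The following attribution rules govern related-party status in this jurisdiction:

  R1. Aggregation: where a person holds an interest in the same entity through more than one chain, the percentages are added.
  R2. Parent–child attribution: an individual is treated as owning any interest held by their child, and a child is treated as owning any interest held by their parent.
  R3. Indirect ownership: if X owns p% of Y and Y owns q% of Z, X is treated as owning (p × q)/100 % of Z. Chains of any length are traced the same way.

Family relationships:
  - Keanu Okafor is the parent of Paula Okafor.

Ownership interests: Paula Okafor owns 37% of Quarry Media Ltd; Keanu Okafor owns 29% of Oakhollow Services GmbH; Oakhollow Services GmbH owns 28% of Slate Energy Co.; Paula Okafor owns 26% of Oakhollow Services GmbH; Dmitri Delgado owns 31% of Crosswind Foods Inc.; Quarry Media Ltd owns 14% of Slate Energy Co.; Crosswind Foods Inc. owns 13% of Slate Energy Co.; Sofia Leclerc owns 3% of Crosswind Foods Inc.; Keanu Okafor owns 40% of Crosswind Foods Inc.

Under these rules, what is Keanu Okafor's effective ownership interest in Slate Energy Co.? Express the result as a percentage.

By parent–child attribution (R2), Keanu Okafor is treated as also owning Paula Okafor's interest in Oakhollow Services GmbH, giving 29% + 26% = 55%.
By parent–child attribution (R2), Keanu Okafor is treated as owning Paula Okafor's 37% interest in Quarry Media Ltd.
Chain via Oakhollow Services GmbH (R3): 55% × 28% = 15.4% of Slate Energy Co.
Chain via Crosswind Foods Inc. (R3): 40% × 13% = 5.2% of Slate Energy Co.
Chain via Quarry Media Ltd (R3): 37% × 14% = 5.18% of Slate Energy Co.
Aggregating (R1): 15.4% + 5.2% + 5.18% = 25.78%.

25.78%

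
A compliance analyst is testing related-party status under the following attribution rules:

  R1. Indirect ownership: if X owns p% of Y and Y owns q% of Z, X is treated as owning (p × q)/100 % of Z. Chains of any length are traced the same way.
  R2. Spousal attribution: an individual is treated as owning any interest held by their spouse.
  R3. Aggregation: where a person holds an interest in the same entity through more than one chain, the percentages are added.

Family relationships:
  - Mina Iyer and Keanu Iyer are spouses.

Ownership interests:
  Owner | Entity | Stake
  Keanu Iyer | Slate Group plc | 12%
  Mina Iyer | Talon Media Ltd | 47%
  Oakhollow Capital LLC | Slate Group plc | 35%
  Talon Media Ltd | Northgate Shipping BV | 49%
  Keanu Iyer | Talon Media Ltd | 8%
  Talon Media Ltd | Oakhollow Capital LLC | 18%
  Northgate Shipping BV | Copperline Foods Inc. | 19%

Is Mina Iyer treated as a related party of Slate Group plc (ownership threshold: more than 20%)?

No

By spousal attribution (R2), Mina Iyer is treated as also owning Keanu Iyer's interest in Talon Media Ltd, giving 47% + 8% = 55%.
By spousal attribution (R2), Mina Iyer is treated as owning Keanu Iyer's 12% interest in Slate Group plc.
Chain via Talon Media Ltd → Oakhollow Capital LLC (R1): 55% × 18% × 35% = 3.465% of Slate Group plc.
Direct interest in Slate Group plc: 12%.
Aggregating (R3): 3.465% + 12% = 15.465%.
15.465% does not exceed the 20% threshold, so Mina is not a related party to Slate Group plc.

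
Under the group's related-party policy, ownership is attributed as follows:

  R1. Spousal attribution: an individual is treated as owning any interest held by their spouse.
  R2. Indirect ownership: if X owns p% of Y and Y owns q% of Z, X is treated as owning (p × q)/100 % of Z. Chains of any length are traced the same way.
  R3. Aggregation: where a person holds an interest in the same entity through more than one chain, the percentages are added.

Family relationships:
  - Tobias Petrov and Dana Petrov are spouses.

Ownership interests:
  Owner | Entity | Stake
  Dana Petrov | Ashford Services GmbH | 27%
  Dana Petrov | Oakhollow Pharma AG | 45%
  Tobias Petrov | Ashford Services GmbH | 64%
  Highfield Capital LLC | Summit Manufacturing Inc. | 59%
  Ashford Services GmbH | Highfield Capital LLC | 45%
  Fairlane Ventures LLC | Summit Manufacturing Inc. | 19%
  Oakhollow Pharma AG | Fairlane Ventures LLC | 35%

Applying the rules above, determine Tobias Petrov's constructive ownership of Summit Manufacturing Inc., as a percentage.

By spousal attribution (R1), Tobias Petrov is treated as also owning Dana Petrov's interest in Ashford Services GmbH, giving 64% + 27% = 91%.
By spousal attribution (R1), Tobias Petrov is treated as owning Dana Petrov's 45% interest in Oakhollow Pharma AG.
Chain via Ashford Services GmbH → Highfield Capital LLC (R2): 91% × 45% × 59% = 24.1605% of Summit Manufacturing Inc.
Chain via Oakhollow Pharma AG → Fairlane Ventures LLC (R2): 45% × 35% × 19% = 2.9925% of Summit Manufacturing Inc.
Aggregating (R3): 24.1605% + 2.9925% = 27.153%.

27.153%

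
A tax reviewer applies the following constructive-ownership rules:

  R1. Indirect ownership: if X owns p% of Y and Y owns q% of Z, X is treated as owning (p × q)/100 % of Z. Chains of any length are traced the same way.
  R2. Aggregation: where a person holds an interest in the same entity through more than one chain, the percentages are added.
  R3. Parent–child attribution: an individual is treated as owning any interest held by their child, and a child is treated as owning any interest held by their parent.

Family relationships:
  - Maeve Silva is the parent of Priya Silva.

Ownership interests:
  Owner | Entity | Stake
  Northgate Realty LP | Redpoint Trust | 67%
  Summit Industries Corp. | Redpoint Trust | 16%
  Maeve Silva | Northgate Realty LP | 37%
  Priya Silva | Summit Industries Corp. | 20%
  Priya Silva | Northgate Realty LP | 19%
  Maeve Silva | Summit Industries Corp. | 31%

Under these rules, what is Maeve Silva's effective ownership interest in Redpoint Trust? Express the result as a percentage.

45.68%

By parent–child attribution (R3), Maeve Silva is treated as also owning Priya Silva's interest in Northgate Realty LP, giving 37% + 19% = 56%.
By parent–child attribution (R3), Maeve Silva is treated as also owning Priya Silva's interest in Summit Industries Corp, giving 31% + 20% = 51%.
Chain via Northgate Realty LP (R1): 56% × 67% = 37.52% of Redpoint Trust.
Chain via Summit Industries Corp. (R1): 51% × 16% = 8.16% of Redpoint Trust.
Aggregating (R2): 37.52% + 8.16% = 45.68%.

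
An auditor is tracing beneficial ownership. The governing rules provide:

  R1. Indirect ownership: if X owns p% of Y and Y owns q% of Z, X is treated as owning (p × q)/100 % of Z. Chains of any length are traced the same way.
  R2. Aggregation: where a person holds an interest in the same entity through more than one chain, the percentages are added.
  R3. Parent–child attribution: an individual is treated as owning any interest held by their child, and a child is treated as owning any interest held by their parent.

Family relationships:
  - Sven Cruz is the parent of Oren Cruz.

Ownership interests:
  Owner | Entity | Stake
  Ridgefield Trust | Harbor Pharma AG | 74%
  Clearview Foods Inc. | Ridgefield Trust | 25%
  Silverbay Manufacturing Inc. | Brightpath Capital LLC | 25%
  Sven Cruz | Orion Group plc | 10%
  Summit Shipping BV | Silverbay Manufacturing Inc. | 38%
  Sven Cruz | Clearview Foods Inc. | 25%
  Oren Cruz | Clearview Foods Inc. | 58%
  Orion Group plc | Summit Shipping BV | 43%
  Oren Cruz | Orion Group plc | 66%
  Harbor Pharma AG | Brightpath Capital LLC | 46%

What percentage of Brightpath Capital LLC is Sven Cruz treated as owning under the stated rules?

10.1679%

By parent–child attribution (R3), Sven Cruz is treated as also owning Oren Cruz's interest in Clearview Foods Inc, giving 25% + 58% = 83%.
By parent–child attribution (R3), Sven Cruz is treated as also owning Oren Cruz's interest in Orion Group plc, giving 10% + 66% = 76%.
Chain via Clearview Foods Inc. → Ridgefield Trust → Harbor Pharma AG (R1): 83% × 25% × 74% × 46% = 7.0633% of Brightpath Capital LLC.
Chain via Orion Group plc → Summit Shipping BV → Silverbay Manufacturing Inc. (R1): 76% × 43% × 38% × 25% = 3.1046% of Brightpath Capital LLC.
Aggregating (R2): 7.0633% + 3.1046% = 10.1679%.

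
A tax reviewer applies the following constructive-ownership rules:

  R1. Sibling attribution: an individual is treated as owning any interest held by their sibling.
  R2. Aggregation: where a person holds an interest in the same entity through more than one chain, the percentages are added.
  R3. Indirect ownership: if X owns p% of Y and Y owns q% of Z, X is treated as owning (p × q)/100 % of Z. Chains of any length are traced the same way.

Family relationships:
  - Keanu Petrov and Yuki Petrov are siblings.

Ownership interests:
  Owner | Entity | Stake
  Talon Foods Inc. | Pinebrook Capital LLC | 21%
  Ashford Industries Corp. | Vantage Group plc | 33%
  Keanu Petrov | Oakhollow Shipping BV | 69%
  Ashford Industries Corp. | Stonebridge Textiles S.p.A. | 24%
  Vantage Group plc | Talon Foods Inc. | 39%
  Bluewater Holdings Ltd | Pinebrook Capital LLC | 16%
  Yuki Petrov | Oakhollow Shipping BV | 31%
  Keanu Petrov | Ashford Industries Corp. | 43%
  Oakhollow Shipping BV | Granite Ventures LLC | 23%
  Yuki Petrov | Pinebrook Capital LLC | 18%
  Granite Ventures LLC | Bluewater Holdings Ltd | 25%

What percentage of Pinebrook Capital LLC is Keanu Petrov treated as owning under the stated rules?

By sibling attribution (R1), Keanu Petrov is treated as also owning Yuki Petrov's interest in Oakhollow Shipping BV, giving 69% + 31% = 100%.
By sibling attribution (R1), Keanu Petrov is treated as owning Yuki Petrov's 18% interest in Pinebrook Capital LLC.
Chain via Oakhollow Shipping BV → Granite Ventures LLC → Bluewater Holdings Ltd (R3): 100% × 23% × 25% × 16% = 0.92% of Pinebrook Capital LLC.
Chain via Ashford Industries Corp. → Vantage Group plc → Talon Foods Inc. (R3): 43% × 33% × 39% × 21% = 1.162161% of Pinebrook Capital LLC.
Direct interest in Pinebrook Capital LLC: 18%.
Aggregating (R2): 0.92% + 1.162161% + 18% = 20.082161%.

20.082161%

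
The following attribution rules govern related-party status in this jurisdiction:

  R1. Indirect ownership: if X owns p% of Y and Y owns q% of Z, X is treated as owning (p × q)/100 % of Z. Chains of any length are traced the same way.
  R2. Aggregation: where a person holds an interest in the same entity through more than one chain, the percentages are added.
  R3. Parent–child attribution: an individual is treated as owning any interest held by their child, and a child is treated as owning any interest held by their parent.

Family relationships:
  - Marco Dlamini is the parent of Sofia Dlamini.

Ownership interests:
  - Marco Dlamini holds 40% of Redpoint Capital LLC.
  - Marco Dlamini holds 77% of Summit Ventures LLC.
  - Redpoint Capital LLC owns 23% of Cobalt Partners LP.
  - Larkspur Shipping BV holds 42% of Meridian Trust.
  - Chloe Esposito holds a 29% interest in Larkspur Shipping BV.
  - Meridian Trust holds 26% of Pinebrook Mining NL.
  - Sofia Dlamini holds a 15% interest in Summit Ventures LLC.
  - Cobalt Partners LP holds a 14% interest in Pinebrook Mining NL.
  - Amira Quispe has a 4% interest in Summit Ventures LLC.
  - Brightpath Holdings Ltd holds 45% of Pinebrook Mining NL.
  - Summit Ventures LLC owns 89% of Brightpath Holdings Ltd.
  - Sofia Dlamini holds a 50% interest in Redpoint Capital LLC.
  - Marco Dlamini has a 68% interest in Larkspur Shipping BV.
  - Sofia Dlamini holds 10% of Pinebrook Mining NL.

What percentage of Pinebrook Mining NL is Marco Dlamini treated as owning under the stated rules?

57.1696%

By parent–child attribution (R3), Marco Dlamini is treated as also owning Sofia Dlamini's interest in Summit Ventures LLC, giving 77% + 15% = 92%.
By parent–child attribution (R3), Marco Dlamini is treated as also owning Sofia Dlamini's interest in Redpoint Capital LLC, giving 40% + 50% = 90%.
By parent–child attribution (R3), Marco Dlamini is treated as owning Sofia Dlamini's 10% interest in Pinebrook Mining NL.
Chain via Larkspur Shipping BV → Meridian Trust (R1): 68% × 42% × 26% = 7.4256% of Pinebrook Mining NL.
Chain via Summit Ventures LLC → Brightpath Holdings Ltd (R1): 92% × 89% × 45% = 36.846% of Pinebrook Mining NL.
Chain via Redpoint Capital LLC → Cobalt Partners LP (R1): 90% × 23% × 14% = 2.898% of Pinebrook Mining NL.
Direct interest in Pinebrook Mining NL: 10%.
Aggregating (R2): 7.4256% + 36.846% + 2.898% + 10% = 57.1696%.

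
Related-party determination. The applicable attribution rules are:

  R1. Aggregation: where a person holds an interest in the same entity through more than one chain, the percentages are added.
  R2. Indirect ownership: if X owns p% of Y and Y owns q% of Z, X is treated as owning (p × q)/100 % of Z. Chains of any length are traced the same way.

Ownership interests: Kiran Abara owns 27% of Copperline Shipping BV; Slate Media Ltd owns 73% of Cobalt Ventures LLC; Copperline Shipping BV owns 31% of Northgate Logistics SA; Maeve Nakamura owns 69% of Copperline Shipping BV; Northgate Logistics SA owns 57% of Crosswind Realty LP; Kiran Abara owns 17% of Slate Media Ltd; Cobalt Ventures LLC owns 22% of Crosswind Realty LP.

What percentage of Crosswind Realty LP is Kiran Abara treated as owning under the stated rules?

7.5011%

Chain via Copperline Shipping BV → Northgate Logistics SA (R2): 27% × 31% × 57% = 4.7709% of Crosswind Realty LP.
Chain via Slate Media Ltd → Cobalt Ventures LLC (R2): 17% × 73% × 22% = 2.7302% of Crosswind Realty LP.
Aggregating (R1): 4.7709% + 2.7302% = 7.5011%.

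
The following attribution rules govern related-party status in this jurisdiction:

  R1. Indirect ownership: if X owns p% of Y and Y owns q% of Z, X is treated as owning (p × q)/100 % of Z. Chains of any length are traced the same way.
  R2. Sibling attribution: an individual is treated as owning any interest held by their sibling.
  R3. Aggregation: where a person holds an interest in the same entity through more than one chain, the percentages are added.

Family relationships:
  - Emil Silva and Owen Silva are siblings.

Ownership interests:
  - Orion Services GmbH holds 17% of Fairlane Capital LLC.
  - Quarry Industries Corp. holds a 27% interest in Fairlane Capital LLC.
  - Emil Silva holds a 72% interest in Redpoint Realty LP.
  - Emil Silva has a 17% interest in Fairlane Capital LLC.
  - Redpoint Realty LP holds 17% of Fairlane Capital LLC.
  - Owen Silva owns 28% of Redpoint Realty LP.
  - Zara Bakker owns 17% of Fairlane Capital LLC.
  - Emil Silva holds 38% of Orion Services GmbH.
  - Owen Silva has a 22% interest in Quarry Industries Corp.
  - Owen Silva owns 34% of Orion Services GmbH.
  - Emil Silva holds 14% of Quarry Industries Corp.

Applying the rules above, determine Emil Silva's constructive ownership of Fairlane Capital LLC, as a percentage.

By sibling attribution (R2), Emil Silva is treated as also owning Owen Silva's interest in Orion Services GmbH, giving 38% + 34% = 72%.
By sibling attribution (R2), Emil Silva is treated as also owning Owen Silva's interest in Quarry Industries Corp, giving 14% + 22% = 36%.
By sibling attribution (R2), Emil Silva is treated as also owning Owen Silva's interest in Redpoint Realty LP, giving 72% + 28% = 100%.
Chain via Orion Services GmbH (R1): 72% × 17% = 12.24% of Fairlane Capital LLC.
Chain via Quarry Industries Corp. (R1): 36% × 27% = 9.72% of Fairlane Capital LLC.
Chain via Redpoint Realty LP (R1): 100% × 17% = 17% of Fairlane Capital LLC.
Direct interest in Fairlane Capital LLC: 17%.
Aggregating (R3): 12.24% + 9.72% + 17% + 17% = 55.96%.

55.96%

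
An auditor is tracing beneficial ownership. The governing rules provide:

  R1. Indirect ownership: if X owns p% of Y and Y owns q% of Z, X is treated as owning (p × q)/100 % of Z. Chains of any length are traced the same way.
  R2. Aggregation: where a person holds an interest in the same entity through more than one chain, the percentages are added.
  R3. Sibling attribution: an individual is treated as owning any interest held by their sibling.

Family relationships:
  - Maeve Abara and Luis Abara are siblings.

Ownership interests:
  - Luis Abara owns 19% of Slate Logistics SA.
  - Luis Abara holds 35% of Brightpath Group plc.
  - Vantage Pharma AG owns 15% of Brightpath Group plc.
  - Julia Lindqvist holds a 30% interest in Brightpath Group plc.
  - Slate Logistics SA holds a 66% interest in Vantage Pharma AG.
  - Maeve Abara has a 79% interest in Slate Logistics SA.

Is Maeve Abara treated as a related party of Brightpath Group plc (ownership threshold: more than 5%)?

Yes

By sibling attribution (R3), Maeve Abara is treated as also owning Luis Abara's interest in Slate Logistics SA, giving 79% + 19% = 98%.
By sibling attribution (R3), Maeve Abara is treated as owning Luis Abara's 35% interest in Brightpath Group plc.
Chain via Slate Logistics SA → Vantage Pharma AG (R1): 98% × 66% × 15% = 9.702% of Brightpath Group plc.
Direct interest in Brightpath Group plc: 35%.
Aggregating (R2): 9.702% + 35% = 44.702%.
44.702% exceeds the 5% threshold, so Maeve is a related party to Brightpath Group plc.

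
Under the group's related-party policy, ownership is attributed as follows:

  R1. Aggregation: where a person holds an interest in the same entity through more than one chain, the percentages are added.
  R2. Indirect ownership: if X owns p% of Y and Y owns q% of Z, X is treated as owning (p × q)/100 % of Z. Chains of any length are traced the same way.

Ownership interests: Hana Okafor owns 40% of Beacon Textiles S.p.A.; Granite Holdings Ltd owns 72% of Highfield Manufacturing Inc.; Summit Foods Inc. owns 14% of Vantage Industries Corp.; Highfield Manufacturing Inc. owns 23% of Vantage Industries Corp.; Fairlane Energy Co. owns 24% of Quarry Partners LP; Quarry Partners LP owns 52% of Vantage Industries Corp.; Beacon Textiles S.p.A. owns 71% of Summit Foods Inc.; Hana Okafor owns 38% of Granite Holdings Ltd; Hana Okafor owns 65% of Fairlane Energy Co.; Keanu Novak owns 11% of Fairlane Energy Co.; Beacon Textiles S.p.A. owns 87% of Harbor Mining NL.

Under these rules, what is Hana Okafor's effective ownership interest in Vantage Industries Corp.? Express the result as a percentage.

18.3808%

Chain via Beacon Textiles S.p.A. → Summit Foods Inc. (R2): 40% × 71% × 14% = 3.976% of Vantage Industries Corp.
Chain via Granite Holdings Ltd → Highfield Manufacturing Inc. (R2): 38% × 72% × 23% = 6.2928% of Vantage Industries Corp.
Chain via Fairlane Energy Co. → Quarry Partners LP (R2): 65% × 24% × 52% = 8.112% of Vantage Industries Corp.
Aggregating (R1): 3.976% + 6.2928% + 8.112% = 18.3808%.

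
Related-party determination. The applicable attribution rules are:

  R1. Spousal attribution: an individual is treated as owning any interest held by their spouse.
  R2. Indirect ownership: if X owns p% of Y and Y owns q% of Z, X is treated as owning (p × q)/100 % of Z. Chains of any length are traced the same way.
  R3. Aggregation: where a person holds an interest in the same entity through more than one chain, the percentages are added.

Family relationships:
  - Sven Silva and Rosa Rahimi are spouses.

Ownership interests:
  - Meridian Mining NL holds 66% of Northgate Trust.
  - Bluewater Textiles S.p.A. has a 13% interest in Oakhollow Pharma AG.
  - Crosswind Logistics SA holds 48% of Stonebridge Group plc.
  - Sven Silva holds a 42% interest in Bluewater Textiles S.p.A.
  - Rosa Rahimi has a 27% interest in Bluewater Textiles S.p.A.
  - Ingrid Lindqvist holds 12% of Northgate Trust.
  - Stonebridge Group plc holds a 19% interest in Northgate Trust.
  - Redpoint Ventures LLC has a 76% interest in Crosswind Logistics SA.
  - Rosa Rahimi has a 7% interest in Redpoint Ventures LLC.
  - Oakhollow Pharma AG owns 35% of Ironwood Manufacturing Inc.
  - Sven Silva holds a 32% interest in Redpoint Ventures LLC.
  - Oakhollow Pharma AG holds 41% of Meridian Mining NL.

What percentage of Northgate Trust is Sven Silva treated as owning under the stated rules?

By spousal attribution (R1), Sven Silva is treated as also owning Rosa Rahimi's interest in Bluewater Textiles S.p.A, giving 42% + 27% = 69%.
By spousal attribution (R1), Sven Silva is treated as also owning Rosa Rahimi's interest in Redpoint Ventures LLC, giving 32% + 7% = 39%.
Chain via Bluewater Textiles S.p.A. → Oakhollow Pharma AG → Meridian Mining NL (R2): 69% × 13% × 41% × 66% = 2.427282% of Northgate Trust.
Chain via Redpoint Ventures LLC → Crosswind Logistics SA → Stonebridge Group plc (R2): 39% × 76% × 48% × 19% = 2.703168% of Northgate Trust.
Aggregating (R3): 2.427282% + 2.703168% = 5.13045%.

5.13045%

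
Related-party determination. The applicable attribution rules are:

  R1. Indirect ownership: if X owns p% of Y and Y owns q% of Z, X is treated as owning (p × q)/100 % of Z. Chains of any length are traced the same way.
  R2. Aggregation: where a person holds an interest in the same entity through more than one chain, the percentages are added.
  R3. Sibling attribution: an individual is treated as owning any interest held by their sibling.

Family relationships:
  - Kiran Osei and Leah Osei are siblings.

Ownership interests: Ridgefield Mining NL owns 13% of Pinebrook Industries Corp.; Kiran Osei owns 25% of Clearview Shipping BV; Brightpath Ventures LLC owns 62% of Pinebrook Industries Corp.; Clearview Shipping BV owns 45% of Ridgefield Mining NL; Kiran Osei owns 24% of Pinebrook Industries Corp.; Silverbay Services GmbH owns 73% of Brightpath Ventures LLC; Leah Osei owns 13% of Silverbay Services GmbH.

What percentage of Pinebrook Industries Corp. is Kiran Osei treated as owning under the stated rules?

31.3463%

By sibling attribution (R3), Kiran Osei is treated as owning Leah Osei's 13% interest in Silverbay Services GmbH.
Chain via Clearview Shipping BV → Ridgefield Mining NL (R1): 25% × 45% × 13% = 1.4625% of Pinebrook Industries Corp.
Direct interest in Pinebrook Industries Corp: 24%.
Chain via Silverbay Services GmbH → Brightpath Ventures LLC (R1): 13% × 73% × 62% = 5.8838% of Pinebrook Industries Corp.
Aggregating (R2): 1.4625% + 24% + 5.8838% = 31.3463%.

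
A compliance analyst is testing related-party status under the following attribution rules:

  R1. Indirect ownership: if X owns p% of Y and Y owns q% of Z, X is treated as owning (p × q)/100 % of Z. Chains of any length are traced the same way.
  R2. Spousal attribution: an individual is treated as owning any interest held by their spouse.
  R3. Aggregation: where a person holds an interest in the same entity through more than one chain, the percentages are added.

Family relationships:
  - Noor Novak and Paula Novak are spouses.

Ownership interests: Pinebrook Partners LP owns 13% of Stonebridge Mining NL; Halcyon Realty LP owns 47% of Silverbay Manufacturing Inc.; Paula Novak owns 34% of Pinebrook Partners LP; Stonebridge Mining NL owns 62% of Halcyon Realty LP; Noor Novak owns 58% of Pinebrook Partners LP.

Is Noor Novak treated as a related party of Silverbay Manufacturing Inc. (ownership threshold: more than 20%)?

By spousal attribution (R2), Noor Novak is treated as also owning Paula Novak's interest in Pinebrook Partners LP, giving 58% + 34% = 92%.
Chain via Pinebrook Partners LP → Stonebridge Mining NL → Halcyon Realty LP (R1): 92% × 13% × 62% × 47% = 3.485144% of Silverbay Manufacturing Inc.
3.485144% does not exceed the 20% threshold, so Noor is not a related party to Silverbay Manufacturing Inc.

No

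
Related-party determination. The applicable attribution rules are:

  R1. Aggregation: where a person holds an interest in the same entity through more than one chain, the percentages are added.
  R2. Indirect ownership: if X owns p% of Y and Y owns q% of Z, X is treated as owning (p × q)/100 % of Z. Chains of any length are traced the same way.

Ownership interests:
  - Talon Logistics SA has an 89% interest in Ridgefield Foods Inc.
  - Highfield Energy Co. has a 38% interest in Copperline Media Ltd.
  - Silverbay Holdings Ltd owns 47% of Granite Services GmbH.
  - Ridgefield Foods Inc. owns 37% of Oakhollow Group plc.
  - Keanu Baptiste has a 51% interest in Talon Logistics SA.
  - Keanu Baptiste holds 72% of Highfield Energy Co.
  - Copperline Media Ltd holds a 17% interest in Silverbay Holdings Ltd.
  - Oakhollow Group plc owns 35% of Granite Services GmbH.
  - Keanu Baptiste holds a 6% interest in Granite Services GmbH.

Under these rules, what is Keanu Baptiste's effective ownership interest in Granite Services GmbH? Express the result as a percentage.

14.064069%

Chain via Highfield Energy Co. → Copperline Media Ltd → Silverbay Holdings Ltd (R2): 72% × 38% × 17% × 47% = 2.186064% of Granite Services GmbH.
Chain via Talon Logistics SA → Ridgefield Foods Inc. → Oakhollow Group plc (R2): 51% × 89% × 37% × 35% = 5.878005% of Granite Services GmbH.
Direct interest in Granite Services GmbH: 6%.
Aggregating (R1): 2.186064% + 5.878005% + 6% = 14.064069%.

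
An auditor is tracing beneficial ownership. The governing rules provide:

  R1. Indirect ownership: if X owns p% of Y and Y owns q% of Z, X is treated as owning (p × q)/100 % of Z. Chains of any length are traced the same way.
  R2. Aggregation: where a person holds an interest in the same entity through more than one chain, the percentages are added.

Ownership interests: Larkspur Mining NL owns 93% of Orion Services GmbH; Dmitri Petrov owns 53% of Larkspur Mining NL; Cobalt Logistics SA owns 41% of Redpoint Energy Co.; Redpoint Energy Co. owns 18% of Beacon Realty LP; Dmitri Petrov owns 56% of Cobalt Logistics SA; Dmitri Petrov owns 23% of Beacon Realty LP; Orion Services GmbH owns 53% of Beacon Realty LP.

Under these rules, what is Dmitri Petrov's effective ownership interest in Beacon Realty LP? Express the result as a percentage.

Chain via Cobalt Logistics SA → Redpoint Energy Co. (R1): 56% × 41% × 18% = 4.1328% of Beacon Realty LP.
Chain via Larkspur Mining NL → Orion Services GmbH (R1): 53% × 93% × 53% = 26.1237% of Beacon Realty LP.
Direct interest in Beacon Realty LP: 23%.
Aggregating (R2): 4.1328% + 26.1237% + 23% = 53.2565%.

53.2565%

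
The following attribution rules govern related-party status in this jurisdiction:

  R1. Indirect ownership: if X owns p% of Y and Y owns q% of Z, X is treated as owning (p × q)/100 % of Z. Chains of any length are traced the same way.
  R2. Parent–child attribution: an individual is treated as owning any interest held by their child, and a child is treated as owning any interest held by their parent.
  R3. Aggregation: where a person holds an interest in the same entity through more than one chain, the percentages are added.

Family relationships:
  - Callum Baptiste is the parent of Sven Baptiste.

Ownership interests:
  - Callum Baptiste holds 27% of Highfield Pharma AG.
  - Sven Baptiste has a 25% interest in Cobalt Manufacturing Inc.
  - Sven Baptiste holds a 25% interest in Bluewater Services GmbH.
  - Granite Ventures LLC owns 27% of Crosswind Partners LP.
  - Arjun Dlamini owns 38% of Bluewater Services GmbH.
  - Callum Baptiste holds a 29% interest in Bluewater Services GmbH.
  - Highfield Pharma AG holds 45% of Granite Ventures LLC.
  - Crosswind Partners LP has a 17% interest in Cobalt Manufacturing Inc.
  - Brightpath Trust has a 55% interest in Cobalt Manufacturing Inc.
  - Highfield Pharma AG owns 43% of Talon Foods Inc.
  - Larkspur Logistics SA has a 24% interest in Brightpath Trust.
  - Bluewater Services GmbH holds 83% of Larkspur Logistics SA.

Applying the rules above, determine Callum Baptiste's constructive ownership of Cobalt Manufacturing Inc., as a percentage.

31.473925%

By parent–child attribution (R2), Callum Baptiste is treated as also owning Sven Baptiste's interest in Bluewater Services GmbH, giving 29% + 25% = 54%.
By parent–child attribution (R2), Callum Baptiste is treated as owning Sven Baptiste's 25% interest in Cobalt Manufacturing Inc.
Chain via Highfield Pharma AG → Granite Ventures LLC → Crosswind Partners LP (R1): 27% × 45% × 27% × 17% = 0.557685% of Cobalt Manufacturing Inc.
Chain via Bluewater Services GmbH → Larkspur Logistics SA → Brightpath Trust (R1): 54% × 83% × 24% × 55% = 5.91624% of Cobalt Manufacturing Inc.
Direct interest in Cobalt Manufacturing Inc: 25%.
Aggregating (R3): 0.557685% + 5.91624% + 25% = 31.473925%.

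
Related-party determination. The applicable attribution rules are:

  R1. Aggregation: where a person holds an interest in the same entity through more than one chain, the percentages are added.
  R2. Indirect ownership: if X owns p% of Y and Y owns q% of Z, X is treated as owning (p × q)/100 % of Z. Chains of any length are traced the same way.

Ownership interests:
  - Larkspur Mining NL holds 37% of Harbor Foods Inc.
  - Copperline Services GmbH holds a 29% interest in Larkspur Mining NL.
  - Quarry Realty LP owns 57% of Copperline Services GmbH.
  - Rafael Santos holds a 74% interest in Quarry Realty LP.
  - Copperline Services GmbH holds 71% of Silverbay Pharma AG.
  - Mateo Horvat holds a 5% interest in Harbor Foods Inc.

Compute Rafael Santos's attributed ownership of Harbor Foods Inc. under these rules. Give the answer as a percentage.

4.525914%

Chain via Quarry Realty LP → Copperline Services GmbH → Larkspur Mining NL (R2): 74% × 57% × 29% × 37% = 4.525914% of Harbor Foods Inc.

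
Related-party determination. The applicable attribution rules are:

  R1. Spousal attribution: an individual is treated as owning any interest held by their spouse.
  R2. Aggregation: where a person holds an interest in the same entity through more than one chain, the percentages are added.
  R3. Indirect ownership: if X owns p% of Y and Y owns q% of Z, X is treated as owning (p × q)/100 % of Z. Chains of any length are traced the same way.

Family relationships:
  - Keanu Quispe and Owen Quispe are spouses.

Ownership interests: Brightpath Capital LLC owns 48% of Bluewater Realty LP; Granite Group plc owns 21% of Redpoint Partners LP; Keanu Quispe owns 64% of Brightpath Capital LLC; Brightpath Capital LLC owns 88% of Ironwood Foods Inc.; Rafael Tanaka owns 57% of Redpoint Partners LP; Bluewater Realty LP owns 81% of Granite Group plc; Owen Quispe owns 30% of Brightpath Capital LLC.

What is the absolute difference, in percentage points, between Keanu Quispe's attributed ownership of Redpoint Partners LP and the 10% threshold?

By spousal attribution (R1), Keanu Quispe is treated as also owning Owen Quispe's interest in Brightpath Capital LLC, giving 64% + 30% = 94%.
Chain via Brightpath Capital LLC → Bluewater Realty LP → Granite Group plc (R3): 94% × 48% × 81% × 21% = 7.674912% of Redpoint Partners LP.
7.674912% falls short of the 10% threshold by 2.325088 percentage points.

2.325088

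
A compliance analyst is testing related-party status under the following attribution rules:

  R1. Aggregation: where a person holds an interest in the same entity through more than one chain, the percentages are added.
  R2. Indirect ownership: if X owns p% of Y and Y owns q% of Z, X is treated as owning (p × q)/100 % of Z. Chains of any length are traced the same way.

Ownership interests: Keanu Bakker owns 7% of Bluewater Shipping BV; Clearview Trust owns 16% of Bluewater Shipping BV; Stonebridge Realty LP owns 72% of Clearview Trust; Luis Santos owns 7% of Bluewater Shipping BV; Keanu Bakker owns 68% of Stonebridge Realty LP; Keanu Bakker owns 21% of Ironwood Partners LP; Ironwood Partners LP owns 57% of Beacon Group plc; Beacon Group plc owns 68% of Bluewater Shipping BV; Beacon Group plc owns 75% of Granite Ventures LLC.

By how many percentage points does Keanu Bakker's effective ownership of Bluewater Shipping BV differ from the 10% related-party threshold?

Chain via Ironwood Partners LP → Beacon Group plc (R2): 21% × 57% × 68% = 8.1396% of Bluewater Shipping BV.
Chain via Stonebridge Realty LP → Clearview Trust (R2): 68% × 72% × 16% = 7.8336% of Bluewater Shipping BV.
Direct interest in Bluewater Shipping BV: 7%.
Aggregating (R1): 8.1396% + 7.8336% + 7% = 22.9732%.
22.9732% exceeds the 10% threshold by 12.9732 percentage points.

12.9732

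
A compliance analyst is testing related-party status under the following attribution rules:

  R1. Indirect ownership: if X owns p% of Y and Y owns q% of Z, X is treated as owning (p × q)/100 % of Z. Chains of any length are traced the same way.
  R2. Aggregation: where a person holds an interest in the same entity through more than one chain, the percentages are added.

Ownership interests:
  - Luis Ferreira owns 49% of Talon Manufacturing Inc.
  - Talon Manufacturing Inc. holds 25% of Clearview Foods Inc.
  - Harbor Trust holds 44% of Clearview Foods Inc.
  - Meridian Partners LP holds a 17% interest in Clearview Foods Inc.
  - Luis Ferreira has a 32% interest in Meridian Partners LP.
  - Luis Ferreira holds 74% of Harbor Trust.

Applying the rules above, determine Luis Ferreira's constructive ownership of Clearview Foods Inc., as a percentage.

Chain via Harbor Trust (R1): 74% × 44% = 32.56% of Clearview Foods Inc.
Chain via Talon Manufacturing Inc. (R1): 49% × 25% = 12.25% of Clearview Foods Inc.
Chain via Meridian Partners LP (R1): 32% × 17% = 5.44% of Clearview Foods Inc.
Aggregating (R2): 32.56% + 12.25% + 5.44% = 50.25%.

50.25%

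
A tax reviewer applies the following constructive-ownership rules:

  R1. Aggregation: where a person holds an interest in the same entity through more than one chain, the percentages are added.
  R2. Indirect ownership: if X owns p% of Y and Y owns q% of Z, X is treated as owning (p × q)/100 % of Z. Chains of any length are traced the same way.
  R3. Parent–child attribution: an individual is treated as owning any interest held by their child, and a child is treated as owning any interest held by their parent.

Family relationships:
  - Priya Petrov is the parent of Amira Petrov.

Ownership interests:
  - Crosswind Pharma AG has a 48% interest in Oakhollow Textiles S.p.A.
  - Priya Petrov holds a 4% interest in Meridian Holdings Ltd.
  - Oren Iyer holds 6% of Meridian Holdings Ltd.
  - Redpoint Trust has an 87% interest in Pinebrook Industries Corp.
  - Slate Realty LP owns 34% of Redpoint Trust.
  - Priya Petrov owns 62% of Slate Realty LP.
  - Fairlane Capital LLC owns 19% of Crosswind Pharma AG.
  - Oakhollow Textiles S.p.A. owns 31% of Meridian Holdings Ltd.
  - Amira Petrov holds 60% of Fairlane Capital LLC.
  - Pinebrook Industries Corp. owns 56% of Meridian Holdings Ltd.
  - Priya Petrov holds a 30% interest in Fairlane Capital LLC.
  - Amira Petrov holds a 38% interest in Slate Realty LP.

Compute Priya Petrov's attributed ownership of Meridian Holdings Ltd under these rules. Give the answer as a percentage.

By parent–child attribution (R3), Priya Petrov is treated as also owning Amira Petrov's interest in Fairlane Capital LLC, giving 30% + 60% = 90%.
By parent–child attribution (R3), Priya Petrov is treated as also owning Amira Petrov's interest in Slate Realty LP, giving 62% + 38% = 100%.
Chain via Fairlane Capital LLC → Crosswind Pharma AG → Oakhollow Textiles S.p.A. (R2): 90% × 19% × 48% × 31% = 2.54448% of Meridian Holdings Ltd.
Chain via Slate Realty LP → Redpoint Trust → Pinebrook Industries Corp. (R2): 100% × 34% × 87% × 56% = 16.5648% of Meridian Holdings Ltd.
Direct interest in Meridian Holdings Ltd: 4%.
Aggregating (R1): 2.54448% + 16.5648% + 4% = 23.10928%.

23.10928%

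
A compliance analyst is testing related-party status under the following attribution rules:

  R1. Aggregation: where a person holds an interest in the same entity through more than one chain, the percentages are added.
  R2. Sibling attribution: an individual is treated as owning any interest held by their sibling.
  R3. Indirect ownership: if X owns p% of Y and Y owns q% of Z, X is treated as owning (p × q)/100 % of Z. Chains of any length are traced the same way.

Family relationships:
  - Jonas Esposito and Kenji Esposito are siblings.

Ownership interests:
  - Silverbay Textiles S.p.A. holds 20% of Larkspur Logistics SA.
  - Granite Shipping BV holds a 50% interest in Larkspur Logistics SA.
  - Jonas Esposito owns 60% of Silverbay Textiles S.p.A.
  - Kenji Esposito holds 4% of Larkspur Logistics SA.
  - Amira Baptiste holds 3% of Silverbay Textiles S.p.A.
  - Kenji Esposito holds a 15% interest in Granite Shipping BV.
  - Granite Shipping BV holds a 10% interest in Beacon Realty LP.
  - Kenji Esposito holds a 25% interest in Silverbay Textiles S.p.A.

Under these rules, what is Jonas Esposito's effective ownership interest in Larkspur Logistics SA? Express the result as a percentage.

By sibling attribution (R2), Jonas Esposito is treated as also owning Kenji Esposito's interest in Silverbay Textiles S.p.A, giving 60% + 25% = 85%.
By sibling attribution (R2), Jonas Esposito is treated as owning Kenji Esposito's 15% interest in Granite Shipping BV.
By sibling attribution (R2), Jonas Esposito is treated as owning Kenji Esposito's 4% interest in Larkspur Logistics SA.
Chain via Silverbay Textiles S.p.A. (R3): 85% × 20% = 17% of Larkspur Logistics SA.
Chain via Granite Shipping BV (R3): 15% × 50% = 7.5% of Larkspur Logistics SA.
Direct interest in Larkspur Logistics SA: 4%.
Aggregating (R1): 17% + 7.5% + 4% = 28.5%.

28.5%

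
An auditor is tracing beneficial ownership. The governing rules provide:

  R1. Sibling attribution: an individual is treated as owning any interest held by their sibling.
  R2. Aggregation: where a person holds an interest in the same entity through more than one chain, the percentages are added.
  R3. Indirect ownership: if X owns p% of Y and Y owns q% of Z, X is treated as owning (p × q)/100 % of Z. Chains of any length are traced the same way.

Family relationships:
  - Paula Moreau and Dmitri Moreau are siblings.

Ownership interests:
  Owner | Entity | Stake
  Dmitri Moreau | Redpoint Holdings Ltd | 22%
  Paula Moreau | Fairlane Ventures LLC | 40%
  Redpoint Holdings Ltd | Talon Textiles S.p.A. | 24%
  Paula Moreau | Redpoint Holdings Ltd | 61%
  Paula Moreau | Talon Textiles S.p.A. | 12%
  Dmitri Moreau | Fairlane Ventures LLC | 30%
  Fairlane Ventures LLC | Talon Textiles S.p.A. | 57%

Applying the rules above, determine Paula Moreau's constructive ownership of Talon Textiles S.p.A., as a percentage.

By sibling attribution (R1), Paula Moreau is treated as also owning Dmitri Moreau's interest in Redpoint Holdings Ltd, giving 61% + 22% = 83%.
By sibling attribution (R1), Paula Moreau is treated as also owning Dmitri Moreau's interest in Fairlane Ventures LLC, giving 40% + 30% = 70%.
Chain via Redpoint Holdings Ltd (R3): 83% × 24% = 19.92% of Talon Textiles S.p.A.
Chain via Fairlane Ventures LLC (R3): 70% × 57% = 39.9% of Talon Textiles S.p.A.
Direct interest in Talon Textiles S.p.A: 12%.
Aggregating (R2): 19.92% + 39.9% + 12% = 71.82%.

71.82%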